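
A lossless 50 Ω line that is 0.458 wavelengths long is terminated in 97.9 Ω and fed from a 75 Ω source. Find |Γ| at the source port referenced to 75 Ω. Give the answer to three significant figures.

βl = 2π × 0.458 = 165°
tan(βl) = -0.27
Z_in = Z_0·(Z_L + jZ_0·tanβl)/(Z_0 + jZ_L·tanβl) = 82.1 + j29.9 Ω
Γ_s = (Z_in − Z_s)/(Z_in + Z_s) = (7.08 + j29.9)/(157 + j29.9), |Γ_s| = 0.192

|Γ| ≈ 0.192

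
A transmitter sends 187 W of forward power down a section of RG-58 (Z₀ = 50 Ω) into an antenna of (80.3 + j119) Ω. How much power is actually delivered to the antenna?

|Γ| = |(30.3 + j119)/(130.3 + j119)| = 0.696
|Γ|² = 0.484
P_refl = |Γ|²·P_inc = 90.6 W, P_del = (1 − |Γ|²)·P_inc = 96.4 W

P_delivered ≈ 96.4 W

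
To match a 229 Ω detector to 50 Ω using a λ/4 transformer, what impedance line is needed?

Z_qwt = √(Z_0·R_L) = √(50 × 229) = √11450

Z_qwt ≈ 107 Ω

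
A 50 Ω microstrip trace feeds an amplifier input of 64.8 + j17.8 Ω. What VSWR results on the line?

VSWR ≈ 1.5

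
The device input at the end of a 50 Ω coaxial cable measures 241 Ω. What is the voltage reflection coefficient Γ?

Γ = 0.656

Γ = (Z_L − Z_0)/(Z_L + Z_0) = (241 − 50)/(241 + 50) = 191/291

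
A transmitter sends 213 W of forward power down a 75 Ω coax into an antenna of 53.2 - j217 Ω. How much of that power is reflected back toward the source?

|Γ| = |(-21.8 − j217)/(128.2 − j217)| = 0.865
|Γ|² = 0.749
P_refl = |Γ|²·P_inc = 159 W, P_del = (1 − |Γ|²)·P_inc = 53.5 W

P_reflected ≈ 159 W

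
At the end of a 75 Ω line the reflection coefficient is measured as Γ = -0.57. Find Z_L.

Z_L = Z_0·(1 + Γ)/(1 − Γ) = 75·(0.43)/(1.57)

Z_L ≈ 20.5 Ω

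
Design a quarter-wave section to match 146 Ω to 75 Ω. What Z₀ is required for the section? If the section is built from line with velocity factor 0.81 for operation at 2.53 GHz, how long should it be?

Z_qwt ≈ 105 Ω; length ≈ 2.4 cm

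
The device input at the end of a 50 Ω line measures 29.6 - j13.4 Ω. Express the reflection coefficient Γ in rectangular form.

Γ = (Z_L − Z_0)/(Z_L + Z_0) = (-20.4 − j13.4)/(79.6 − j13.4)

Γ ≈ -0.222 − j0.206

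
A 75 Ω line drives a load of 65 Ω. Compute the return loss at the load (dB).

Γ = (65 − 75)/(65 + 75) = -0.0714
RL = −20·log₁₀|Γ| = −20·log₁₀(0.0714)

RL ≈ 22.9 dB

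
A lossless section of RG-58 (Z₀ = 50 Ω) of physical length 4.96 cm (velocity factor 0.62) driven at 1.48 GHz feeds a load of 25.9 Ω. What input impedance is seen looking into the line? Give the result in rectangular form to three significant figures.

Z_in ≈ 35.8 − j24.5 Ω

λ = v/f = 0.62·c / 1.48 GHz = 0.126 m
βl = 2π·l/λ = 2π × 0.395 = 142°
tan(βl) = tan(142°) = -0.779
Z_in = Z_0·(Z_L + jZ_0·tanβl)/(Z_0 + jZ_L·tanβl)
     = 50·(25.9 − j39)/(50 − j20.2)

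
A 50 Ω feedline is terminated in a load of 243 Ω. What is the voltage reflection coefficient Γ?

Γ = (Z_L − Z_0)/(Z_L + Z_0) = (243 − 50)/(243 + 50) = 193/293

Γ = 0.659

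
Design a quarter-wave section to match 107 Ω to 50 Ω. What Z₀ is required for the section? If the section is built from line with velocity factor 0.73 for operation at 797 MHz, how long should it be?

Z_qwt ≈ 73.1 Ω; length ≈ 6.87 cm

Z_qwt = √(Z_0·R_L) = √(50 × 107) = √5350
λ = 0.73·c/f = 0.275 m, so l = λ/4 = 0.0687 m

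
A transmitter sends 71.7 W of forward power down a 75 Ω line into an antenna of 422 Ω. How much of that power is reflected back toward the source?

Γ = (422 − 75)/(422 + 75) = 0.698
|Γ|² = 0.487
P_refl = |Γ|²·P_inc = 35 W, P_del = (1 − |Γ|²)·P_inc = 36.7 W

P_reflected ≈ 35 W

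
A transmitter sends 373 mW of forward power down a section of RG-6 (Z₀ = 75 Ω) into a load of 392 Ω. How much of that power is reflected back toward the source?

P_reflected ≈ 172 mW

Γ = (392 − 75)/(392 + 75) = 0.679
|Γ|² = 0.461
P_refl = |Γ|²·P_inc = 172 mW, P_del = (1 − |Γ|²)·P_inc = 201 mW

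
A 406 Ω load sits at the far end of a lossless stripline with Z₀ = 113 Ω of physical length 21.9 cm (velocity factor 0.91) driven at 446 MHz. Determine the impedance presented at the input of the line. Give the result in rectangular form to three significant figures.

Z_in ≈ 49.3 + j79.8 Ω

λ = v/f = 0.91·c / 446 MHz = 0.612 m
βl = 2π·l/λ = 2π × 0.358 = 129°
tan(βl) = tan(129°) = -1.24
Z_in = Z_0·(Z_L + jZ_0·tanβl)/(Z_0 + jZ_L·tanβl)
     = 113·(406 − j141)/(113 − j505)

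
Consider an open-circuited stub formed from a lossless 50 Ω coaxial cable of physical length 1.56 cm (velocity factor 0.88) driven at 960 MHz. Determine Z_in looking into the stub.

λ = v/f = 0.88·c / 960 MHz = 0.275 m
βl = 2π·l/λ = 2π × 0.0567 = 20.4°
tan(βl) = 0.372
For an open-circuited stub, Z_in = −jZ_0·cot(βl) = −jZ_0/tan(βl)

Z_in ≈ −j134 Ω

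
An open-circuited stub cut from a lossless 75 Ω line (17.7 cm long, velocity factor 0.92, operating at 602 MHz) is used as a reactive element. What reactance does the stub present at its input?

λ = v/f = 0.92·c / 602 MHz = 0.458 m
βl = 2π·l/λ = 2π × 0.386 = 139°
tan(βl) = -0.87
For an open-circuited stub, Z_in = −jZ_0·cot(βl) = −jZ_0/tan(βl)

X_in ≈ 86.2 Ω (inductive)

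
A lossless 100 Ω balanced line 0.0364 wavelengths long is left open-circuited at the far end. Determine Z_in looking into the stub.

βl = 2π × 0.0364 = 13.1°
tan(βl) = 0.233
For an open-circuited stub, Z_in = −jZ_0·cot(βl) = −jZ_0/tan(βl)

Z_in ≈ −j430 Ω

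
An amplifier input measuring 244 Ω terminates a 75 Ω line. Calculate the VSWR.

Γ = (244 − 75)/(244 + 75) = 0.53
VSWR = (1 + 0.53)/(1 − 0.53)

VSWR ≈ 3.25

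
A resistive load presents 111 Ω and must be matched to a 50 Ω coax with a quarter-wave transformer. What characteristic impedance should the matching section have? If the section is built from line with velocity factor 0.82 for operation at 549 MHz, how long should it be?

Z_qwt ≈ 74.5 Ω; length ≈ 11.2 cm

Z_qwt = √(Z_0·R_L) = √(50 × 111) = √5550
λ = 0.82·c/f = 0.448 m, so l = λ/4 = 0.112 m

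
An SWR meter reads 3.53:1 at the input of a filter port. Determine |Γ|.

|Γ| ≈ 0.558

|Γ| = (S − 1)/(S + 1) = (3.53 − 1)/(3.53 + 1) = 2.53/4.53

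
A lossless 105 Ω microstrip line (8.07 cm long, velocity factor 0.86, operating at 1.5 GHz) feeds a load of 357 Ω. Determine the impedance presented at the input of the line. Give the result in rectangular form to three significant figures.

Z_in ≈ 257 + j151 Ω

λ = v/f = 0.86·c / 1.5 GHz = 0.172 m
βl = 2π·l/λ = 2π × 0.469 = 169°
tan(βl) = tan(169°) = -0.196
Z_in = Z_0·(Z_L + jZ_0·tanβl)/(Z_0 + jZ_L·tanβl)
     = 105·(357 − j20.6)/(105 − j70)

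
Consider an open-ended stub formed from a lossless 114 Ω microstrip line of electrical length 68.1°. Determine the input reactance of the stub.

tan(βl) = 2.49
For an open-ended stub, Z_in = −jZ_0·cot(βl) = −jZ_0/tan(βl)

X_in ≈ -45.8 Ω (capacitive)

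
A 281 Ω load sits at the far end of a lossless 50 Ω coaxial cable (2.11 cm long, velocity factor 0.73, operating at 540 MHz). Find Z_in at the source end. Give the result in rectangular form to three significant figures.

λ = v/f = 0.73·c / 540 MHz = 0.406 m
βl = 2π·l/λ = 2π × 0.052 = 18.7°
tan(βl) = tan(18.7°) = 0.339
Z_in = Z_0·(Z_L + jZ_0·tanβl)/(Z_0 + jZ_L·tanβl)
     = 50·(281 + j17)/(50 + j95.3)

Z_in ≈ 67.7 − j112 Ω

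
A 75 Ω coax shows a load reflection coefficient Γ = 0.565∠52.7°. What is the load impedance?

Z_L = Z_0·(1 + Γ)/(1 − Γ) = 75·(1.34 + j0.449)/(0.658 − j0.449)

Z_L ≈ 80.5 + j106 Ω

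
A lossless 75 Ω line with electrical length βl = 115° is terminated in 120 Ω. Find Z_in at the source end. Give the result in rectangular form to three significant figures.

Z_in ≈ 52.6 + j19.6 Ω

tan(βl) = tan(115°) = -2.14
Z_in = Z_0·(Z_L + jZ_0·tanβl)/(Z_0 + jZ_L·tanβl)
     = 75·(120 − j161)/(75 − j257)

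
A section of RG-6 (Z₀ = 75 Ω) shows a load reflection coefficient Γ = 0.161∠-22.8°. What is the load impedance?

Z_L = Z_0·(1 + Γ)/(1 − Γ) = 75·(1.15 − j0.0624)/(0.852 + j0.0624)

Z_L ≈ 100 − j12.8 Ω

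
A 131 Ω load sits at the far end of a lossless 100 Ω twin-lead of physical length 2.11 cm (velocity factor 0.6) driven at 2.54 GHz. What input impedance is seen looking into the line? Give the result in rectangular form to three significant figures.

Z_in ≈ 79.2 + j12.2 Ω

λ = v/f = 0.6·c / 2.54 GHz = 0.0709 m
βl = 2π·l/λ = 2π × 0.298 = 107°
tan(βl) = tan(107°) = -3.23
Z_in = Z_0·(Z_L + jZ_0·tanβl)/(Z_0 + jZ_L·tanβl)
     = 100·(131 − j323)/(100 − j424)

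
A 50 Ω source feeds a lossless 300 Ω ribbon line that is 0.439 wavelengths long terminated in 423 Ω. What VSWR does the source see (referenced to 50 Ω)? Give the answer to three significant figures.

βl = 2π × 0.439 = 158°
tan(βl) = -0.403
Z_in = Z_0·(Z_L + jZ_0·tanβl)/(Z_0 + jZ_L·tanβl) = 372 + j90.3 Ω
Γ_s = (Z_in − Z_s)/(Z_in + Z_s) = (322 + j90.3)/(422 + j90.3), |Γ_s| = 0.775
VSWR = (1 + |Γ_s|)/(1 − |Γ_s|)

VSWR ≈ 7.88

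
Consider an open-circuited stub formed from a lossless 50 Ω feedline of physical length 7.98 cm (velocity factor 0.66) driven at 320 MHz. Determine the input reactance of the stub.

X_in ≈ -47.6 Ω (capacitive)

λ = v/f = 0.66·c / 320 MHz = 0.619 m
βl = 2π·l/λ = 2π × 0.129 = 46.4°
tan(βl) = 1.05
For an open-circuited stub, Z_in = −jZ_0·cot(βl) = −jZ_0/tan(βl)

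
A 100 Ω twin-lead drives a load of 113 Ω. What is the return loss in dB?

RL ≈ 24.3 dB

Γ = (113 − 100)/(113 + 100) = 0.061
RL = −20·log₁₀|Γ| = −20·log₁₀(0.061)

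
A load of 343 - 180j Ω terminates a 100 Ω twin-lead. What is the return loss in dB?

Γ = (243 − j180)/(443 − j180), |Γ| = 0.632
RL = −20·log₁₀|Γ| = −20·log₁₀(0.632)

RL ≈ 3.98 dB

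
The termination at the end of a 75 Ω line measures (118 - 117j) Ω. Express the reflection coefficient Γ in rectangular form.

Γ = (Z_L − Z_0)/(Z_L + Z_0) = (43 − j117)/(193 − j117)

Γ ≈ 0.432 − j0.345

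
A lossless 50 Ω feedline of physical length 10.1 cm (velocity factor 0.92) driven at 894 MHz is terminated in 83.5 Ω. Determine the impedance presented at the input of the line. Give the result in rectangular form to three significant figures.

λ = v/f = 0.92·c / 894 MHz = 0.309 m
βl = 2π·l/λ = 2π × 0.327 = 118°
tan(βl) = tan(118°) = -1.9
Z_in = Z_0·(Z_L + jZ_0·tanβl)/(Z_0 + jZ_L·tanβl)
     = 50·(83.5 − j94.9)/(50 − j159)

Z_in ≈ 34.8 + j15.4 Ω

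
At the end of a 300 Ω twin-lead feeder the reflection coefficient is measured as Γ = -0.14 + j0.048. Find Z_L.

Z_L = Z_0·(1 + Γ)/(1 − Γ) = 300·(0.86 + j0.048)/(1.14 − j0.048)

Z_L ≈ 225 + j22.1 Ω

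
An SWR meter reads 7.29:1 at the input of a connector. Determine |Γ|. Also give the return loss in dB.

|Γ| = (S − 1)/(S + 1) = (7.29 − 1)/(7.29 + 1) = 6.29/8.29
RL = −20·log₁₀|Γ| = −20·log₁₀(0.759)

|Γ| ≈ 0.759; return loss ≈ 2.4 dB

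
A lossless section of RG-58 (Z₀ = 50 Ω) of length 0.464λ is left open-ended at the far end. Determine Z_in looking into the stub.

βl = 2π × 0.464 = 167°
tan(βl) = -0.23
For an open-ended stub, Z_in = −jZ_0·cot(βl) = −jZ_0/tan(βl)

Z_in ≈ +j217 Ω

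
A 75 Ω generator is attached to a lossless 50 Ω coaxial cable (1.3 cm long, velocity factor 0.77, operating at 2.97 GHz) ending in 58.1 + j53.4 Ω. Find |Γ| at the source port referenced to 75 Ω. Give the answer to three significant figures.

|Γ| ≈ 0.421

λ = v/f = 0.77·c / 2.97 GHz = 0.0778 m
βl = 2π·l/λ = 2π × 0.167 = 60.2°
tan(βl) = 1.74
Z_in = Z_0·(Z_L + jZ_0·tanβl)/(Z_0 + jZ_L·tanβl) = 48.4 − j49.3 Ω
Γ_s = (Z_in − Z_s)/(Z_in + Z_s) = (-26.6 − j49.3)/(123 − j49.3), |Γ_s| = 0.421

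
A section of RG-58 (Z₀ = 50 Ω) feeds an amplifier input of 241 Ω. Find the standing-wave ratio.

VSWR ≈ 4.82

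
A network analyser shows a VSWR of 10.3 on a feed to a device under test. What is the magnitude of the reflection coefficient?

|Γ| ≈ 0.823

|Γ| = (S − 1)/(S + 1) = (10.3 − 1)/(10.3 + 1) = 9.3/11.3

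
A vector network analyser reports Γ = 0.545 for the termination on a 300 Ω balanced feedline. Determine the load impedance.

Z_L = Z_0·(1 + Γ)/(1 − Γ) = 300·(1.54)/(0.455)

Z_L ≈ 1020 Ω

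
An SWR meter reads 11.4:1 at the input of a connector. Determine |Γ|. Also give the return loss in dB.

|Γ| = (S − 1)/(S + 1) = (11.4 − 1)/(11.4 + 1) = 10.4/12.4
RL = −20·log₁₀|Γ| = −20·log₁₀(0.839)

|Γ| ≈ 0.839; return loss ≈ 1.53 dB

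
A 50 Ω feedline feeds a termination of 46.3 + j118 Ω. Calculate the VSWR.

VSWR ≈ 7.89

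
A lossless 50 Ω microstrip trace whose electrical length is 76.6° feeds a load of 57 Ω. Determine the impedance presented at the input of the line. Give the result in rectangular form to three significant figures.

tan(βl) = tan(76.6°) = 4.2
Z_in = Z_0·(Z_L + jZ_0·tanβl)/(Z_0 + jZ_L·tanβl)
     = 50·(57 + j210)/(50 + j239)

Z_in ≈ 44.4 − j2.63 Ω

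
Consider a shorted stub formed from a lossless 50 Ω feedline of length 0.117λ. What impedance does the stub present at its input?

Z_in ≈ +j45.2 Ω

βl = 2π × 0.117 = 42.1°
tan(βl) = 0.904
For a shorted stub, Z_in = jZ_0·tan(βl)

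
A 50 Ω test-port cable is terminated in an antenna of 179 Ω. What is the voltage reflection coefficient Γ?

Γ = (Z_L − Z_0)/(Z_L + Z_0) = (179 − 50)/(179 + 50) = 129/229

Γ = 0.563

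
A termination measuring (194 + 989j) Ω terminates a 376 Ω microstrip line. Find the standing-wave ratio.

Γ = (Z_L − Z_0)/(Z_L + Z_0) = (-182 + j989)/(570 + j989)
|Γ| = 1010/1140 = 0.881
VSWR = (1 + |Γ|)/(1 − |Γ|) = 1.88/0.119

VSWR ≈ 15.8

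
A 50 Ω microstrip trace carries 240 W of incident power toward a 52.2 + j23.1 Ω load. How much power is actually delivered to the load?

P_delivered ≈ 228 W

|Γ| = |(2.2 + j23.1)/(102.2 + j23.1)| = 0.221
|Γ|² = 0.049
P_refl = |Γ|²·P_inc = 11.8 W, P_del = (1 − |Γ|²)·P_inc = 228 W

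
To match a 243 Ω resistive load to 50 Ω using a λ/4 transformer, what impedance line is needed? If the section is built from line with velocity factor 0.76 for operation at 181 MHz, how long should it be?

Z_qwt ≈ 110 Ω; length ≈ 31.5 cm

Z_qwt = √(Z_0·R_L) = √(50 × 243) = √12150
λ = 0.76·c/f = 1.26 m, so l = λ/4 = 0.315 m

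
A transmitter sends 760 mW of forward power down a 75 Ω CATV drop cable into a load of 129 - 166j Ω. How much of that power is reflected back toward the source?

P_reflected ≈ 335 mW

|Γ| = |(54 − j166)/(204 − j166)| = 0.664
|Γ|² = 0.441
P_refl = |Γ|²·P_inc = 335 mW, P_del = (1 − |Γ|²)·P_inc = 425 mW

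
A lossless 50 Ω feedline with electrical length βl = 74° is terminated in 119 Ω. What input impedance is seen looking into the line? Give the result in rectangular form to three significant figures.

Z_in ≈ 22.4 − j11.6 Ω

tan(βl) = tan(74°) = 3.49
Z_in = Z_0·(Z_L + jZ_0·tanβl)/(Z_0 + jZ_L·tanβl)
     = 50·(119 + j174)/(50 + j415)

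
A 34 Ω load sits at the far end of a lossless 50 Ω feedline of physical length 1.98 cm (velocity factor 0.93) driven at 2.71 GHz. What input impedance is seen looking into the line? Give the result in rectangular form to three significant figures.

Z_in ≈ 64.2 + j16.8 Ω

λ = v/f = 0.93·c / 2.71 GHz = 0.103 m
βl = 2π·l/λ = 2π × 0.192 = 69.2°
tan(βl) = tan(69.2°) = 2.64
Z_in = Z_0·(Z_L + jZ_0·tanβl)/(Z_0 + jZ_L·tanβl)
     = 50·(34 + j132)/(50 + j89.7)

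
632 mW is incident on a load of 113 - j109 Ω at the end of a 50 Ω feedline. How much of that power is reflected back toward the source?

P_reflected ≈ 261 mW

|Γ| = |(63 − j109)/(163 − j109)| = 0.642
|Γ|² = 0.412
P_refl = |Γ|²·P_inc = 261 mW, P_del = (1 − |Γ|²)·P_inc = 371 mW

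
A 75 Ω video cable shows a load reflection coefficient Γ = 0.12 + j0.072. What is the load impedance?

Z_L = Z_0·(1 + Γ)/(1 − Γ) = 75·(1.12 + j0.072)/(0.88 − j0.072)

Z_L ≈ 94.3 + j13.9 Ω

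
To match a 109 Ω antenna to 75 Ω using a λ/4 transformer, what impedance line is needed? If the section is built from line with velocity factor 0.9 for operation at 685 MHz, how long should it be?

Z_qwt ≈ 90.4 Ω; length ≈ 9.85 cm

Z_qwt = √(Z_0·R_L) = √(75 × 109) = √8175
λ = 0.9·c/f = 0.394 m, so l = λ/4 = 0.0985 m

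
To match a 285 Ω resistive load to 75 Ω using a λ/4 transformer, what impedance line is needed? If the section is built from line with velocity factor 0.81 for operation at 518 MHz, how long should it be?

Z_qwt = √(Z_0·R_L) = √(75 × 285) = √21380
λ = 0.81·c/f = 0.469 m, so l = λ/4 = 0.117 m

Z_qwt ≈ 146 Ω; length ≈ 11.7 cm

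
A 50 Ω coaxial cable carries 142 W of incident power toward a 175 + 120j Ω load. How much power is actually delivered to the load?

P_delivered ≈ 76.4 W

|Γ| = |(125 + j120)/(225 + j120)| = 0.68
|Γ|² = 0.462
P_refl = |Γ|²·P_inc = 65.6 W, P_del = (1 − |Γ|²)·P_inc = 76.4 W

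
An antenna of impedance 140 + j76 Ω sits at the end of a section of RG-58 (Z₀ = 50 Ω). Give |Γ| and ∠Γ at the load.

Γ = (Z_L − Z_0)/(Z_L + Z_0) = (90 + j76)/(190 + j76)
|Γ| = 118/205 = 0.576

Γ ≈ 0.576 ∠ 18.4°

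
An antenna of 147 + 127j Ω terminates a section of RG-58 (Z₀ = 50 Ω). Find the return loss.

RL ≈ 3.33 dB

Γ = (97 + j127)/(197 + j127), |Γ| = 0.682
RL = −20·log₁₀|Γ| = −20·log₁₀(0.682)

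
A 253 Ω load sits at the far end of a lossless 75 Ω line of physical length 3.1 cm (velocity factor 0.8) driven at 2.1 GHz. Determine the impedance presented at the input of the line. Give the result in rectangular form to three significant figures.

λ = v/f = 0.8·c / 2.1 GHz = 0.114 m
βl = 2π·l/λ = 2π × 0.271 = 97.6°
tan(βl) = tan(97.6°) = -7.45
Z_in = Z_0·(Z_L + jZ_0·tanβl)/(Z_0 + jZ_L·tanβl)
     = 75·(253 − j558)/(75 − j1880)

Z_in ≈ 22.6 + j9.17 Ω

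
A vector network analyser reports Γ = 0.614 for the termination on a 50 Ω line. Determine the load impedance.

Z_L = Z_0·(1 + Γ)/(1 − Γ) = 50·(1.61)/(0.386)

Z_L ≈ 209 Ω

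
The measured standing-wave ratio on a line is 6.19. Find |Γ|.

|Γ| ≈ 0.722

|Γ| = (S − 1)/(S + 1) = (6.19 − 1)/(6.19 + 1) = 5.19/7.19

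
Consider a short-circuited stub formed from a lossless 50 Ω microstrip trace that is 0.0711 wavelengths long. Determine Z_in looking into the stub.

βl = 2π × 0.0711 = 25.6°
tan(βl) = 0.479
For a short-circuited stub, Z_in = jZ_0·tan(βl)

Z_in ≈ +j24 Ω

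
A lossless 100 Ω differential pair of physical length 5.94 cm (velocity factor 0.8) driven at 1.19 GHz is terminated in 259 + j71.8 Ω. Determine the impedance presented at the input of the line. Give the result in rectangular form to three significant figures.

Z_in ≈ 36.3 + j14.6 Ω

λ = v/f = 0.8·c / 1.19 GHz = 0.202 m
βl = 2π·l/λ = 2π × 0.295 = 106°
tan(βl) = tan(106°) = -3.48
Z_in = Z_0·(Z_L + jZ_0·tanβl)/(Z_0 + jZ_L·tanβl)
     = 100·(259 − j276)/(350 − j902)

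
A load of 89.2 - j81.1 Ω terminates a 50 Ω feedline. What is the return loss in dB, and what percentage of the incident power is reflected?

Γ = (39.2 − j81.1)/(139.2 − j81.1), |Γ| = 0.559
RL = −20·log₁₀(0.559) = 5.05 dB
P_refl/P_inc = |Γ|² = 0.313

RL ≈ 5.05 dB; 31.3% of incident power reflected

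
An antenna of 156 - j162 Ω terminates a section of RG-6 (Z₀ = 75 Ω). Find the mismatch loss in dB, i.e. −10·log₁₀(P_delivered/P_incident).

mismatch loss ≈ 2.31 dB

Γ = (81 − j162)/(231 − j162), |Γ| = 0.642
|Γ|² = 0.412, so P_del/P_inc = 1 − |Γ|² = 0.588
ML = −10·log₁₀(1 − |Γ|²)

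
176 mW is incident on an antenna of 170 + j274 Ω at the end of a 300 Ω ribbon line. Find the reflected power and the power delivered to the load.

|Γ| = |(-130 + j274)/(470 + j274)| = 0.557
|Γ|² = 0.311
P_refl = |Γ|²·P_inc = 54.7 mW, P_del = (1 − |Γ|²)·P_inc = 121 mW

P_reflected ≈ 54.7 mW; P_delivered ≈ 121 mW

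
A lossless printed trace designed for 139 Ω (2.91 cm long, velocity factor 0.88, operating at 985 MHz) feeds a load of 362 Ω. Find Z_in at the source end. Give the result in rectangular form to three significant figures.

λ = v/f = 0.88·c / 985 MHz = 0.268 m
βl = 2π·l/λ = 2π × 0.109 = 39.1°
tan(βl) = tan(39.1°) = 0.812
Z_in = Z_0·(Z_L + jZ_0·tanβl)/(Z_0 + jZ_L·tanβl)
     = 139·(362 + j113)/(139 + j294)

Z_in ≈ 110 − j119 Ω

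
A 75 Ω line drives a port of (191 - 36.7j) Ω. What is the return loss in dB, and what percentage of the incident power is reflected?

RL ≈ 6.88 dB; 20.5% of incident power reflected

Γ = (116 − j36.7)/(266 − j36.7), |Γ| = 0.453
RL = −20·log₁₀(0.453) = 6.88 dB
P_refl/P_inc = |Γ|² = 0.205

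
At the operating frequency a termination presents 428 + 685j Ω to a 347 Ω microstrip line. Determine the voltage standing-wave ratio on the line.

VSWR ≈ 5

Γ = (Z_L − Z_0)/(Z_L + Z_0) = (81 + j685)/(775 + j685)
|Γ| = 690/1030 = 0.667
VSWR = (1 + |Γ|)/(1 − |Γ|) = 1.67/0.333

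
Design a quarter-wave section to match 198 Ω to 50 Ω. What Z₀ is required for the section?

Z_qwt ≈ 99.5 Ω

Z_qwt = √(Z_0·R_L) = √(50 × 198) = √9900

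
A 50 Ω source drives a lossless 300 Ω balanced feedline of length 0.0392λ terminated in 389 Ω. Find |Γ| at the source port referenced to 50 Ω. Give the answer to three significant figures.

|Γ| ≈ 0.767

βl = 2π × 0.0392 = 14.1°
tan(βl) = 0.251
Z_in = Z_0·(Z_L + jZ_0·tanβl)/(Z_0 + jZ_L·tanβl) = 374 − j46.5 Ω
Γ_s = (Z_in − Z_s)/(Z_in + Z_s) = (324 − j46.5)/(424 − j46.5), |Γ_s| = 0.767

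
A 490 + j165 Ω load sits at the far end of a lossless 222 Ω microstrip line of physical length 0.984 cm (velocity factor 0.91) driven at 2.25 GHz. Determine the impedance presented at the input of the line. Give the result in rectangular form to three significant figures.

λ = v/f = 0.91·c / 2.25 GHz = 0.121 m
βl = 2π·l/λ = 2π × 0.0811 = 29.2°
tan(βl) = tan(29.2°) = 0.559
Z_in = Z_0·(Z_L + jZ_0·tanβl)/(Z_0 + jZ_L·tanβl)
     = 222·(490 + j289)/(130 + j274)

Z_in ≈ 345 − j234 Ω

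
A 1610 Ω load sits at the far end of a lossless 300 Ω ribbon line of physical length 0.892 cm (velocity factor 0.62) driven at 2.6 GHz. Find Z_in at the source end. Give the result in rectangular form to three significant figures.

Z_in ≈ 108 − j281 Ω

λ = v/f = 0.62·c / 2.6 GHz = 0.0715 m
βl = 2π·l/λ = 2π × 0.125 = 44.9°
tan(βl) = tan(44.9°) = 0.996
Z_in = Z_0·(Z_L + jZ_0·tanβl)/(Z_0 + jZ_L·tanβl)
     = 300·(1610 + j299)/(300 + j1600)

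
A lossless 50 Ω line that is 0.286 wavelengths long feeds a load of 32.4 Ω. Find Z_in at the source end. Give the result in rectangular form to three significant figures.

βl = 2π × 0.286 = 103°
tan(βl) = tan(103°) = -4.35
Z_in = Z_0·(Z_L + jZ_0·tanβl)/(Z_0 + jZ_L·tanβl)
     = 50·(32.4 − j217)/(50 − j141)

Z_in ≈ 72.1 − j14.1 Ω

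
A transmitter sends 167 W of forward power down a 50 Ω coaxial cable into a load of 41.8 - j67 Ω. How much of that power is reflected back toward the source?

|Γ| = |(-8.2 − j67)/(91.8 − j67)| = 0.594
|Γ|² = 0.353
P_refl = |Γ|²·P_inc = 58.9 W, P_del = (1 − |Γ|²)·P_inc = 108 W

P_reflected ≈ 58.9 W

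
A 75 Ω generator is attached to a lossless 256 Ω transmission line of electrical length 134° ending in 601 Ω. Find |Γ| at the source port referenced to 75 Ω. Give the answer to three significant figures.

tan(βl) = -1.04
Z_in = Z_0·(Z_L + jZ_0·tanβl)/(Z_0 + jZ_L·tanβl) = 180 + j173 Ω
Γ_s = (Z_in − Z_s)/(Z_in + Z_s) = (105 + j173)/(255 + j173), |Γ_s| = 0.657

|Γ| ≈ 0.657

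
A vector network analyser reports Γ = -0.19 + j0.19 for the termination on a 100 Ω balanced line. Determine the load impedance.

Z_L = Z_0·(1 + Γ)/(1 − Γ) = 100·(0.81 + j0.19)/(1.19 − j0.19)

Z_L ≈ 63.9 + j26.2 Ω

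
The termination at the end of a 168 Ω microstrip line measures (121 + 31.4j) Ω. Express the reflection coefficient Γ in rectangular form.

Γ ≈ -0.149 + j0.125

Γ = (Z_L − Z_0)/(Z_L + Z_0) = (-47 + j31.4)/(289 + j31.4)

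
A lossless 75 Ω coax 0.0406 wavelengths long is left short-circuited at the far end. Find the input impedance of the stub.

βl = 2π × 0.0406 = 14.6°
tan(βl) = 0.261
For a short-circuited stub, Z_in = jZ_0·tan(βl)

Z_in ≈ +j19.6 Ω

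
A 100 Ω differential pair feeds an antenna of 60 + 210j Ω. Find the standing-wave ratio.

VSWR ≈ 9.51

Γ = (Z_L − Z_0)/(Z_L + Z_0) = (-40 + j210)/(160 + j210)
|Γ| = 214/264 = 0.81
VSWR = (1 + |Γ|)/(1 − |Γ|) = 1.81/0.19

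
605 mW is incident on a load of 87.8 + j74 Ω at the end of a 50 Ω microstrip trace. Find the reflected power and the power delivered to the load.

P_reflected ≈ 171 mW; P_delivered ≈ 434 mW

|Γ| = |(37.8 + j74)/(137.8 + j74)| = 0.531
|Γ|² = 0.282
P_refl = |Γ|²·P_inc = 171 mW, P_del = (1 − |Γ|²)·P_inc = 434 mW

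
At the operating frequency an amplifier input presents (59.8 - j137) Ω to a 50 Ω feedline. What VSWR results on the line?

Γ = (Z_L − Z_0)/(Z_L + Z_0) = (9.8 − j137)/(109.8 − j137)
|Γ| = 137/176 = 0.782
VSWR = (1 + |Γ|)/(1 − |Γ|) = 1.78/0.218

VSWR ≈ 8.19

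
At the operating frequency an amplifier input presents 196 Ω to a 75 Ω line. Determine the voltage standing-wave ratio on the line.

Γ = (196 − 75)/(196 + 75) = 0.446
VSWR = (1 + 0.446)/(1 − 0.446)

VSWR ≈ 2.61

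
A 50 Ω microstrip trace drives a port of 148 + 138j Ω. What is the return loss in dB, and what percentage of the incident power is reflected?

Γ = (98 + j138)/(198 + j138), |Γ| = 0.701
RL = −20·log₁₀(0.701) = 3.08 dB
P_refl/P_inc = |Γ|² = 0.492

RL ≈ 3.08 dB; 49.2% of incident power reflected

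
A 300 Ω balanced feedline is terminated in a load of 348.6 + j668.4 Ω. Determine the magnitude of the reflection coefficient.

|Γ| ≈ 0.72

Γ = (Z_L − Z_0)/(Z_L + Z_0) = (48.6 + j668.4)/(648.6 + j668.4)
|Γ| = 670/931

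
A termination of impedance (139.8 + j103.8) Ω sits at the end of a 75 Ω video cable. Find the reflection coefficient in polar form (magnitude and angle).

Γ = (Z_L − Z_0)/(Z_L + Z_0) = (64.8 + j103.8)/(214.8 + j103.8)
|Γ| = 122/239 = 0.513

Γ ≈ 0.513 ∠ 32.2°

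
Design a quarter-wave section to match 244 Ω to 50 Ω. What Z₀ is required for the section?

Z_qwt ≈ 110 Ω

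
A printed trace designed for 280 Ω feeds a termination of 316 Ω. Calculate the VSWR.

VSWR ≈ 1.13

For a purely resistive load, VSWR = R_L/Z_0 or Z_0/R_L (whichever > 1) = 316/280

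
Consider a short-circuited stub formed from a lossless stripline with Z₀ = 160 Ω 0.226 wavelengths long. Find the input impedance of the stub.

Z_in ≈ +j1050 Ω

βl = 2π × 0.226 = 81.4°
tan(βl) = 6.58
For a short-circuited stub, Z_in = jZ_0·tan(βl)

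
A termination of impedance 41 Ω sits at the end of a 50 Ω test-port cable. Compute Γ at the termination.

Γ = -0.0989

Γ = (Z_L − Z_0)/(Z_L + Z_0) = (41 − 50)/(41 + 50) = -9/91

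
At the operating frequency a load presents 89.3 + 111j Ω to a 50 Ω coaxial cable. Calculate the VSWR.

VSWR ≈ 4.9

Γ = (Z_L − Z_0)/(Z_L + Z_0) = (39.3 + j111)/(139.3 + j111)
|Γ| = 118/178 = 0.661
VSWR = (1 + |Γ|)/(1 − |Γ|) = 1.66/0.339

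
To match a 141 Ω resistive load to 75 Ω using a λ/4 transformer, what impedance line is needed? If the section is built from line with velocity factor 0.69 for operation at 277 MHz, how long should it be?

Z_qwt = √(Z_0·R_L) = √(75 × 141) = √10580
λ = 0.69·c/f = 0.747 m, so l = λ/4 = 0.187 m

Z_qwt ≈ 103 Ω; length ≈ 18.7 cm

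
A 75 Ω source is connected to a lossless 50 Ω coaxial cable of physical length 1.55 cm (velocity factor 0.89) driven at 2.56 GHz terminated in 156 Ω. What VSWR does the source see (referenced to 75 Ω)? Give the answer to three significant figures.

λ = v/f = 0.89·c / 2.56 GHz = 0.104 m
βl = 2π·l/λ = 2π × 0.149 = 53.5°
tan(βl) = 1.35
Z_in = Z_0·(Z_L + jZ_0·tanβl)/(Z_0 + jZ_L·tanβl) = 23.5 − j31.4 Ω
Γ_s = (Z_in − Z_s)/(Z_in + Z_s) = (-51.5 − j31.4)/(98.5 − j31.4), |Γ_s| = 0.584
VSWR = (1 + |Γ_s|)/(1 − |Γ_s|)

VSWR ≈ 3.81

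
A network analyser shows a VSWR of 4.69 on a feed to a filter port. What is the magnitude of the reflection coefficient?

|Γ| ≈ 0.649

|Γ| = (S − 1)/(S + 1) = (4.69 − 1)/(4.69 + 1) = 3.69/5.69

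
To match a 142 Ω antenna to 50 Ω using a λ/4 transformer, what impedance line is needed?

Z_qwt ≈ 84.3 Ω

Z_qwt = √(Z_0·R_L) = √(50 × 142) = √7100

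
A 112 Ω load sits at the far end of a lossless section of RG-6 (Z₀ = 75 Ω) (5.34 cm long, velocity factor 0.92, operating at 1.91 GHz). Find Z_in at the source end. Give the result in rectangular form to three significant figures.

λ = v/f = 0.92·c / 1.91 GHz = 0.145 m
βl = 2π·l/λ = 2π × 0.37 = 133°
tan(βl) = tan(133°) = -1.07
Z_in = Z_0·(Z_L + jZ_0·tanβl)/(Z_0 + jZ_L·tanβl)
     = 75·(112 − j80.3)/(75 − j120)

Z_in ≈ 67.6 + j27.8 Ω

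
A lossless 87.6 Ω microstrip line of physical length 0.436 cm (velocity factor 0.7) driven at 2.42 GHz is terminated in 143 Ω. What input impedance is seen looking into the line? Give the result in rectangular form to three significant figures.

Z_in ≈ 123 − j37.1 Ω

λ = v/f = 0.7·c / 2.42 GHz = 0.0868 m
βl = 2π·l/λ = 2π × 0.0502 = 18.1°
tan(βl) = tan(18.1°) = 0.327
Z_in = Z_0·(Z_L + jZ_0·tanβl)/(Z_0 + jZ_L·tanβl)
     = 87.6·(143 + j28.6)/(87.6 + j46.7)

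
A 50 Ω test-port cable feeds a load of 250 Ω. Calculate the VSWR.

Γ = (250 − 50)/(250 + 50) = 0.667
VSWR = (1 + 0.667)/(1 − 0.667)

VSWR ≈ 5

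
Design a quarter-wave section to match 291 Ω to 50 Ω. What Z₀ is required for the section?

Z_qwt ≈ 121 Ω

Z_qwt = √(Z_0·R_L) = √(50 × 291) = √14550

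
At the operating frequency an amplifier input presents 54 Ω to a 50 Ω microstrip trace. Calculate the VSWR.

VSWR ≈ 1.08

Γ = (54 − 50)/(54 + 50) = 0.0385
VSWR = (1 + 0.0385)/(1 − 0.0385)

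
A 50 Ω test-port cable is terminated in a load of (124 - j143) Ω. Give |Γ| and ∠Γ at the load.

Γ = (Z_L − Z_0)/(Z_L + Z_0) = (74 − j143)/(174 − j143)
|Γ| = 161/225 = 0.715

Γ ≈ 0.715 ∠ -23.2°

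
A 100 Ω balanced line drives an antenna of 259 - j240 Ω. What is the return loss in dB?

RL ≈ 3.52 dB

Γ = (159 − j240)/(359 − j240), |Γ| = 0.667
RL = −20·log₁₀|Γ| = −20·log₁₀(0.667)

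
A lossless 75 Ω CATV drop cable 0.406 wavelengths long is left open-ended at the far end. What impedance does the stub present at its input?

βl = 2π × 0.406 = 146°
tan(βl) = -0.67
For an open-ended stub, Z_in = −jZ_0·cot(βl) = −jZ_0/tan(βl)

Z_in ≈ +j112 Ω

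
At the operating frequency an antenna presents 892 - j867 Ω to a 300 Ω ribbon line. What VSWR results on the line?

VSWR ≈ 5.95

Γ = (Z_L − Z_0)/(Z_L + Z_0) = (592 − j867)/(1192 − j867)
|Γ| = 1050/1470 = 0.712
VSWR = (1 + |Γ|)/(1 − |Γ|) = 1.71/0.288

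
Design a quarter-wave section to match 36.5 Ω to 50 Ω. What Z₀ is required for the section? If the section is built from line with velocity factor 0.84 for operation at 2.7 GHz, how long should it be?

Z_qwt = √(Z_0·R_L) = √(50 × 36.5) = √1825
λ = 0.84·c/f = 0.0933 m, so l = λ/4 = 0.0233 m

Z_qwt ≈ 42.7 Ω; length ≈ 2.33 cm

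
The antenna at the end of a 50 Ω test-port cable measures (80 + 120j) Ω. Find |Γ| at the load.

|Γ| ≈ 0.699

Γ = (Z_L − Z_0)/(Z_L + Z_0) = (30 + j120)/(130 + j120)
|Γ| = 124/177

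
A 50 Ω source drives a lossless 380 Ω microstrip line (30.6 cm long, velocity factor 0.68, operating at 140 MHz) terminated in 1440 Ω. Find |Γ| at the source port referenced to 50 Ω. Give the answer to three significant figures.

|Γ| ≈ 0.59

λ = v/f = 0.68·c / 140 MHz = 1.46 m
βl = 2π·l/λ = 2π × 0.21 = 75.6°
tan(βl) = 3.89
Z_in = Z_0·(Z_L + jZ_0·tanβl)/(Z_0 + jZ_L·tanβl) = 106 − j90.4 Ω
Γ_s = (Z_in − Z_s)/(Z_in + Z_s) = (56.4 − j90.4)/(156 − j90.4), |Γ_s| = 0.59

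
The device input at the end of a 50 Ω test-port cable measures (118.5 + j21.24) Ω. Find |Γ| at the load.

Γ = (Z_L − Z_0)/(Z_L + Z_0) = (68.5 + j21.24)/(168.5 + j21.24)
|Γ| = 71.7/170

|Γ| ≈ 0.422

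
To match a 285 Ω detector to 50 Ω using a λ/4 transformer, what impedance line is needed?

Z_qwt ≈ 119 Ω

Z_qwt = √(Z_0·R_L) = √(50 × 285) = √14250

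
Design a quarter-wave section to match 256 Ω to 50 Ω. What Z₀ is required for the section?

Z_qwt = √(Z_0·R_L) = √(50 × 256) = √12800

Z_qwt ≈ 113 Ω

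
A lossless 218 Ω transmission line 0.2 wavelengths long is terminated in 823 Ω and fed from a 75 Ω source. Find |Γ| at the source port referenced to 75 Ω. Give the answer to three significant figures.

βl = 2π × 0.2 = 72°
tan(βl) = 3.08
Z_in = Z_0·(Z_L + jZ_0·tanβl)/(Z_0 + jZ_L·tanβl) = 63.4 − j65.4 Ω
Γ_s = (Z_in − Z_s)/(Z_in + Z_s) = (-11.6 − j65.4)/(138 − j65.4), |Γ_s| = 0.434

|Γ| ≈ 0.434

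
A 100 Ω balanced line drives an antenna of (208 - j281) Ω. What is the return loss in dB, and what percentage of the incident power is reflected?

Γ = (108 − j281)/(308 − j281), |Γ| = 0.722
RL = −20·log₁₀(0.722) = 2.83 dB
P_refl/P_inc = |Γ|² = 0.521

RL ≈ 2.83 dB; 52.1% of incident power reflected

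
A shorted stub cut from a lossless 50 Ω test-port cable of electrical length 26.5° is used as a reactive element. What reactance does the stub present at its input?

tan(βl) = 0.499
For a shorted stub, Z_in = jZ_0·tan(βl)

X_in ≈ 24.9 Ω (inductive)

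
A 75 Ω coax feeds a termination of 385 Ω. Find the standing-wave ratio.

VSWR ≈ 5.13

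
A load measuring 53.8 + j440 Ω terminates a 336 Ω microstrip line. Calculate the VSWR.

Γ = (Z_L − Z_0)/(Z_L + Z_0) = (-282.2 + j440)/(389.8 + j440)
|Γ| = 523/588 = 0.889
VSWR = (1 + |Γ|)/(1 − |Γ|) = 1.89/0.111

VSWR ≈ 17.1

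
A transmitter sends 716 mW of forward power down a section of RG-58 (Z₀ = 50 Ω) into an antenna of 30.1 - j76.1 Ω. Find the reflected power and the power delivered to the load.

|Γ| = |(-19.9 − j76.1)/(80.1 − j76.1)| = 0.712
|Γ|² = 0.507
P_refl = |Γ|²·P_inc = 363 mW, P_del = (1 − |Γ|²)·P_inc = 353 mW

P_reflected ≈ 363 mW; P_delivered ≈ 353 mW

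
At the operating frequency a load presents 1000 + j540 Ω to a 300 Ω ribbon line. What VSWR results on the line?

VSWR ≈ 4.38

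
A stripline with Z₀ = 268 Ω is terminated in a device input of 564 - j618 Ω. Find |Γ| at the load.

Γ = (Z_L − Z_0)/(Z_L + Z_0) = (296 − j618)/(832 − j618)
|Γ| = 685/1040

|Γ| ≈ 0.661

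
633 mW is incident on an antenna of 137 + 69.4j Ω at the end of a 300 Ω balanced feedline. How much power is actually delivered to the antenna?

P_delivered ≈ 532 mW

|Γ| = |(-163 + j69.4)/(437 + j69.4)| = 0.4
|Γ|² = 0.16
P_refl = |Γ|²·P_inc = 101 mW, P_del = (1 − |Γ|²)·P_inc = 532 mW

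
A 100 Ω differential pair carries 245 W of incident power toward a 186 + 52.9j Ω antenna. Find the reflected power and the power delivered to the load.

|Γ| = |(86 + j52.9)/(286 + j52.9)| = 0.347
|Γ|² = 0.121
P_refl = |Γ|²·P_inc = 29.5 W, P_del = (1 − |Γ|²)·P_inc = 215 W

P_reflected ≈ 29.5 W; P_delivered ≈ 215 W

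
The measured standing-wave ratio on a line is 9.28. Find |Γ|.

|Γ| ≈ 0.805

|Γ| = (S − 1)/(S + 1) = (9.28 − 1)/(9.28 + 1) = 8.28/10.3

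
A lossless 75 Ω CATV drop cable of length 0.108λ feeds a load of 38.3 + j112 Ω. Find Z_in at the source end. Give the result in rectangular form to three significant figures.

Z_in ≈ 299 − j241 Ω

βl = 2π × 0.108 = 38.9°
tan(βl) = tan(38.9°) = 0.806
Z_in = Z_0·(Z_L + jZ_0·tanβl)/(Z_0 + jZ_L·tanβl)
     = 75·(38.3 + j172)/(-15.3 + j30.9)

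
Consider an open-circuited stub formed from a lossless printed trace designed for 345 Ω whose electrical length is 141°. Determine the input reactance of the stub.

X_in ≈ 426 Ω (inductive)

tan(βl) = -0.81
For an open-circuited stub, Z_in = −jZ_0·cot(βl) = −jZ_0/tan(βl)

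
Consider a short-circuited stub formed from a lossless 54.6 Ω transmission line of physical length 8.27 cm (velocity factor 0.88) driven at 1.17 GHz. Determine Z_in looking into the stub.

λ = v/f = 0.88·c / 1.17 GHz = 0.226 m
βl = 2π·l/λ = 2π × 0.367 = 132°
tan(βl) = -1.11
For a short-circuited stub, Z_in = jZ_0·tan(βl)

Z_in ≈ −j60.8 Ω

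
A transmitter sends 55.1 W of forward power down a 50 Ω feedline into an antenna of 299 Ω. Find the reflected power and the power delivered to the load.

P_reflected ≈ 28 W; P_delivered ≈ 27.1 W

Γ = (299 − 50)/(299 + 50) = 0.713
|Γ|² = 0.509
P_refl = |Γ|²·P_inc = 28 W, P_del = (1 − |Γ|²)·P_inc = 27.1 W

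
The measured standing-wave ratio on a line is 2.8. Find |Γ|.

|Γ| = (S − 1)/(S + 1) = (2.8 − 1)/(2.8 + 1) = 1.8/3.8

|Γ| ≈ 0.474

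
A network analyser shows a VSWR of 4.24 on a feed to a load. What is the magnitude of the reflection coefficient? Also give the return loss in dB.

|Γ| = (S − 1)/(S + 1) = (4.24 − 1)/(4.24 + 1) = 3.24/5.24
RL = −20·log₁₀|Γ| = −20·log₁₀(0.618)

|Γ| ≈ 0.618; return loss ≈ 4.18 dB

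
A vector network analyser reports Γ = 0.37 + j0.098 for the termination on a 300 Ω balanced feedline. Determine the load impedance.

Z_L ≈ 630 + j145 Ω

Z_L = Z_0·(1 + Γ)/(1 − Γ) = 300·(1.37 + j0.098)/(0.63 − j0.098)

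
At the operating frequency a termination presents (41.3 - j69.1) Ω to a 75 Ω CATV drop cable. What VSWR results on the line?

VSWR ≈ 3.63

Γ = (Z_L − Z_0)/(Z_L + Z_0) = (-33.7 − j69.1)/(116.3 − j69.1)
|Γ| = 76.9/135 = 0.568
VSWR = (1 + |Γ|)/(1 − |Γ|) = 1.57/0.432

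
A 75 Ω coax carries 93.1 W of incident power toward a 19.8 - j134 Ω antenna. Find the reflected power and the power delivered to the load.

|Γ| = |(-55.2 − j134)/(94.8 − j134)| = 0.883
|Γ|² = 0.78
P_refl = |Γ|²·P_inc = 72.6 W, P_del = (1 − |Γ|²)·P_inc = 20.5 W

P_reflected ≈ 72.6 W; P_delivered ≈ 20.5 W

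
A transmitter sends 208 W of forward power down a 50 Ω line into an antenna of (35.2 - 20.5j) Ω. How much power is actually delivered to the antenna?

|Γ| = |(-14.8 − j20.5)/(85.2 − j20.5)| = 0.289
|Γ|² = 0.0832
P_refl = |Γ|²·P_inc = 17.3 W, P_del = (1 − |Γ|²)·P_inc = 191 W

P_delivered ≈ 191 W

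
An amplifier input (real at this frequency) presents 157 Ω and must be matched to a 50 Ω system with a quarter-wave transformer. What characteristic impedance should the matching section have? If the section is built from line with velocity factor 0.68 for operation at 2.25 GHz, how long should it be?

Z_qwt = √(Z_0·R_L) = √(50 × 157) = √7850
λ = 0.68·c/f = 0.0907 m, so l = λ/4 = 0.0227 m

Z_qwt ≈ 88.6 Ω; length ≈ 2.27 cm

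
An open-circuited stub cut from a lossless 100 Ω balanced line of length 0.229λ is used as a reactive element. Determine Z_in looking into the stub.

βl = 2π × 0.229 = 82.4°
tan(βl) = 7.53
For an open-circuited stub, Z_in = −jZ_0·cot(βl) = −jZ_0/tan(βl)

Z_in ≈ −j13.3 Ω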